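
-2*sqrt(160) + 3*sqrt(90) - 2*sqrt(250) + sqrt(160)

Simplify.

-5*sqrt(10)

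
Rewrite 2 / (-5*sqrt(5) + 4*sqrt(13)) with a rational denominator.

(10*sqrt(5) + 8*sqrt(13))/83

Multiply numerator and denominator by 5*sqrt(5) + 4*sqrt(13).
Denominator becomes 83; numerator becomes 10*sqrt(5) + 8*sqrt(13).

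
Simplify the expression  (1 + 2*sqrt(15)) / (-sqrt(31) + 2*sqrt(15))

Multiply numerator and denominator by sqrt(31) + 2*sqrt(15).
Denominator becomes 29; numerator becomes sqrt(31) + 2*sqrt(15) + 2*sqrt(465) + 60.

(sqrt(31) + 2*sqrt(15) + 2*sqrt(465) + 60)/29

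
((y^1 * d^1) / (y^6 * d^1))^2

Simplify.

y^(-10)

Inside the bracket: (y^-5)
Raise to the power 2: (y^-10)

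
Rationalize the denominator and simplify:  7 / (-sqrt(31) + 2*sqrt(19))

Multiply numerator and denominator by sqrt(31) + 2*sqrt(19).
Denominator becomes 45; numerator becomes 7*sqrt(31) + 14*sqrt(19).

(7*sqrt(31) + 14*sqrt(19))/45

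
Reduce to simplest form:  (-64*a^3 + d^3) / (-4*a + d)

16*a^2 + 4*a*d + d^2

Apply the difference-of-cubes factorisation and cancel (-4*a + d).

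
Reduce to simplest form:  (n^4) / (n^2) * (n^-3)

1/n

Quotient: n^2
Multiply by (n^-3): add exponents.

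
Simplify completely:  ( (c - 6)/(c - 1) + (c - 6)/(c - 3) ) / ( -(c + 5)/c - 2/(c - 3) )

Numerator: (c - 6)/(c - 1) + (c - 6)/(c - 3) = (2*c^2 - 16*c + 24)/(c^2 - 4*c + 3)
Denominator: -(c + 5)/c - 2/(c - 3) = (-c^2 - 4*c + 15)/(c^2 - 3*c)
Divide: ((2*c^2 - 16*c + 24)/(c^2 - 4*c + 3)) · ((c^2 - 3*c)/(-c^2 - 4*c + 15)) = (-2*c^3 + 16*c^2 - 24*c)/(c^3 + 3*c^2 - 19*c + 15)

(-2*c^3 + 16*c^2 - 24*c)/(c^3 + 3*c^2 - 19*c + 15)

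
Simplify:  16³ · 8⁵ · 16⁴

16³ = 2^12; 8⁵ = 2^15; 16⁴ = 2^16
Combine exponents: 2^43

2^43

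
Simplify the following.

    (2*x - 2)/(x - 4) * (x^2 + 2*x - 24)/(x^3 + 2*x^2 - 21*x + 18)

2/(x - 3)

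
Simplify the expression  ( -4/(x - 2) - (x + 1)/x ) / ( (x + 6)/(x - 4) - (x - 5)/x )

(-x³ + x² + 14*x - 8)/(15*x² - 50*x + 40)

Numerator: -4/(x - 2) - (x + 1)/x = (-x² - 3*x + 2)/(x² - 2*x)
Denominator: (x + 6)/(x - 4) - (x - 5)/x = (15*x - 20)/(x² - 4*x)
Divide: ((-x² - 3*x + 2)/(x² - 2*x)) · ((x² - 4*x)/(15*x - 20)) = (-x³ + x² + 14*x - 8)/(15*x² - 50*x + 40)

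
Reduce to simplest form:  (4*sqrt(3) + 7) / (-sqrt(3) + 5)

(27*sqrt(3) + 47)/22

Multiply numerator and denominator by sqrt(3) + 5.
Denominator becomes 22; numerator becomes 27*sqrt(3) + 47.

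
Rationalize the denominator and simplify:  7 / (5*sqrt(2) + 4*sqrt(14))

Multiply numerator and denominator by -4*sqrt(14) + 5*sqrt(2).
Denominator becomes -174; numerator becomes -28*sqrt(14) + 35*sqrt(2).

(-35*sqrt(2) + 28*sqrt(14))/174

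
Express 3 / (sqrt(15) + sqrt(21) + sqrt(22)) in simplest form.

(-9*sqrt(770) + 21*sqrt(22) + 24*sqrt(21) + 42*sqrt(15))/532

Group as (sqrt(15) + sqrt(21)) + sqrt(22); multiply by (sqrt(15) + sqrt(21)) - sqrt(22), then rationalise the remaining surd.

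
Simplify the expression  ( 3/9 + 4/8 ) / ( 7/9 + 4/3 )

15/38

Numerator: 3/9 + 4/8 = 5/6
Denominator: 7/9 + 4/3 = 19/9
Divide: (5/6) · (9/19) = 15/38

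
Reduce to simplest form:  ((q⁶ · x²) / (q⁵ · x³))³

q³/x³

Inside the bracket: q¹ · (x^-1)
Raise to the power 3: q³ · (x^-3)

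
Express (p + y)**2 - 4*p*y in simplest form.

Expand the square and combine the 4*p*y term.

(p - y)**2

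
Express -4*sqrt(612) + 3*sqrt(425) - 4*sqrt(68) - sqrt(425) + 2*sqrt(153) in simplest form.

4*sqrt(612) = 24*sqrt(17); 3*sqrt(425) = 15*sqrt(17); 4*sqrt(68) = 8*sqrt(17); sqrt(425) = 5*sqrt(17); 2*sqrt(153) = 6*sqrt(17)
Combine: (-24 + 15 - 8 - 5 + 6)·sqrt(17) = -16*sqrt(17)

-16*sqrt(17)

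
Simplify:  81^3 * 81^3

3^24

81^3 = 3^12; 81^3 = 3^12
Combine exponents: 3^24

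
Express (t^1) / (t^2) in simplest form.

1/t

Quotient: (t^-1)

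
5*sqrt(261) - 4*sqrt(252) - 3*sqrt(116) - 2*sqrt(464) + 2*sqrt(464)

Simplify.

5*sqrt(261) = 15*sqrt(29); 4*sqrt(252) = 24*sqrt(7); 3*sqrt(116) = 6*sqrt(29); 2*sqrt(464) = 8*sqrt(29); 2*sqrt(464) = 8*sqrt(29)

-24*sqrt(7) + 9*sqrt(29)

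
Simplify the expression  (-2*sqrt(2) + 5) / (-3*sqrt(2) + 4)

Multiply numerator and denominator by 4 + 3*sqrt(2).
Denominator becomes -2; numerator becomes 8 + 7*sqrt(2).

(-7*sqrt(2) - 8)/2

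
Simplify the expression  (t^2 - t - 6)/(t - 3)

t + 2

Factor: t^2 - t - 6 = (t + 2)*(t - 3)
Cancel the common factor (t - 3).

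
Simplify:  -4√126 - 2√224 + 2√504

-8*√14

4√126 = 12*√14; 2√224 = 8*√14; 2√504 = 12*√14
Combine: (-12 - 8 + 12)·√14 = -8*√14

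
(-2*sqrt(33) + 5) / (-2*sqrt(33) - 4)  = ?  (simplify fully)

Multiply numerator and denominator by -4 + 2*sqrt(33).
Denominator becomes -116; numerator becomes -152 + 18*sqrt(33).

(-9*sqrt(33) + 76)/58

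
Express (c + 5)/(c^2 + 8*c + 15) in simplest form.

1/(c + 3)

Factor: c^2 + 8*c + 15 = (c + 3)*(c + 5)
Cancel the common factor (c + 5).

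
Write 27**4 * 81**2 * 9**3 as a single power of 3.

3**26

27**4 = 3**12; 81**2 = 3**8; 9**3 = 3**6
Combine exponents: 3**26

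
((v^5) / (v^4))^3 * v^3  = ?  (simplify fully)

v^6

Inside the bracket: v^1
Raise to the power 3: v^3
Multiply by v^3: add exponents.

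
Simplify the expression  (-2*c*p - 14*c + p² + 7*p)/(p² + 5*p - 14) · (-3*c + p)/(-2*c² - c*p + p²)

(-3*c + p)/(c*p - 2*c + p² - 2*p)

Factor: -2*c*p - 14*c + p² + 7*p = (-2*c + p)·(p + 7);  p² + 5*p - 14 = (p + 7)·(p - 2);  -2*c² - c*p + p² = (c + p)·(-2*c + p)
Cancel the common factors (p + 7), (-2*c + p).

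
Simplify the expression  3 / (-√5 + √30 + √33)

(-87*√5 + 3*√33 + 12*√30 + 45*√22)/298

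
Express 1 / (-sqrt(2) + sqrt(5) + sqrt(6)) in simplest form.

(-9*sqrt(2) + sqrt(6) + 3*sqrt(5) + 4*sqrt(15))/39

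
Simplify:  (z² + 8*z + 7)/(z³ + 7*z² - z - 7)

Factor: z² + 8*z + 7 = (z + 1)·(z + 7);  z³ + 7*z² - z - 7 = (z - 1)·(z + 1)·(z + 7)
Cancel the common factors (z + 1), (z + 7).

1/(z - 1)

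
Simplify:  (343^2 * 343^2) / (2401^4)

7^(-4)

343^2 = 7^6; 343^2 = 7^6; 2401^4 = 7^16
Combine exponents: 7^(-4)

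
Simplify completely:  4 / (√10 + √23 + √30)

(-80*√69 + 12*√30 + 68*√23 + 172*√10)/911

Group as (√23 + √30) + √10; multiply by (√23 + √30) - √10, then rationalise the remaining surd.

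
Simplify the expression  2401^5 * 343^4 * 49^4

2401^5 = 7^20; 343^4 = 7^12; 49^4 = 7^8
Combine exponents: 7^40

7^40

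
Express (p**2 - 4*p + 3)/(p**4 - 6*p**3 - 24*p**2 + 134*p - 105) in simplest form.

1/(p**2 - 2*p - 35)

Factor: p**2 - 4*p + 3 = (p - 3)*(p - 1);  p**4 - 6*p**3 - 24*p**2 + 134*p - 105 = (p + 5)*(p - 3)*(p - 1)*(p - 7)
Cancel the common factors (p - 1), (p - 3).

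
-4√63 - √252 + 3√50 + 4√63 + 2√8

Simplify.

-6*√7 + 19*√2

4√63 = 12*√7; √252 = 6*√7; 3√50 = 15*√2; 4√63 = 12*√7; 2√8 = 4*√2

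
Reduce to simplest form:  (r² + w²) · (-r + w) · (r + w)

-r⁴ + w⁴

Telescope via difference of squares: (w+r)(w-r) = -r² + w², then repeat with the next factor.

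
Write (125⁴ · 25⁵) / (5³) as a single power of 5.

125⁴ = 5^12; 25⁵ = 5^10; 5³ = 5^3
Combine exponents: 5^19

5^19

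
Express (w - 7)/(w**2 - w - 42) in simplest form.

Factor: w**2 - w - 42 = (w + 6)*(w - 7)
Cancel the common factor (w - 7).

1/(w + 6)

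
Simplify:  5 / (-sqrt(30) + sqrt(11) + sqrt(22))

(-15*sqrt(30) + 95*sqrt(22) + 205*sqrt(11) + 220*sqrt(15))/959

Group as (sqrt(11) + sqrt(22)) - sqrt(30); multiply by (sqrt(11) + sqrt(22)) + sqrt(30), then rationalise the remaining surd.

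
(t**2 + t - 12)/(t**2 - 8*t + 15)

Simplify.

Factor: t**2 + t - 12 = (t + 4)*(t - 3);  t**2 - 8*t + 15 = (t - 3)*(t - 5)
Cancel the common factor (t - 3).

(t + 4)/(t - 5)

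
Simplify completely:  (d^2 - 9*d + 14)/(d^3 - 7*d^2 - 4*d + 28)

Factor: d^2 - 9*d + 14 = (d - 7)*(d - 2);  d^3 - 7*d^2 - 4*d + 28 = (d - 7)*(d + 2)*(d - 2)
Cancel the common factors (d - 2), (d - 7).

1/(d + 2)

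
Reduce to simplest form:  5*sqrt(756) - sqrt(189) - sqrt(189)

5*sqrt(756) = 30*sqrt(21); sqrt(189) = 3*sqrt(21); sqrt(189) = 3*sqrt(21)
Combine: (30 - 3 - 3)·sqrt(21) = 24*sqrt(21)

24*sqrt(21)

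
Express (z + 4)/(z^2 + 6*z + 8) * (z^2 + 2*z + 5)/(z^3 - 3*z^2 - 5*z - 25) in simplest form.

Factor: z^2 + 6*z + 8 = (z + 2)*(z + 4);  z^3 - 3*z^2 - 5*z - 25 = (z^2 + 2*z + 5)*(z - 5)
Cancel the common factors (z^2 + 2*z + 5), (z + 4).

1/(z^2 - 3*z - 10)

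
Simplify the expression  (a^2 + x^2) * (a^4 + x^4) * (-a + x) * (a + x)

Telescope via difference of squares: (x+a)(x-a) = -a^2 + x^2, then repeat with the next factor.

-a^8 + x^8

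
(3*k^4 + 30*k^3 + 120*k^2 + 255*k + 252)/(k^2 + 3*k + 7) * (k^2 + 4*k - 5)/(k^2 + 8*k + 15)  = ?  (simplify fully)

Factor: 3*k^4 + 30*k^3 + 120*k^2 + 255*k + 252 = 3*(k + 3)*(k + 4)*(k^2 + 3*k + 7);  k^2 + 4*k - 5 = (k + 5)*(k - 1);  k^2 + 8*k + 15 = (k + 5)*(k + 3)
Cancel the common factors (k^2 + 3*k + 7), (k + 3), (k + 5).

3*k^2 + 9*k - 12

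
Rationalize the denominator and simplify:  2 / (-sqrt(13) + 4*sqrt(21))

Multiply numerator and denominator by sqrt(13) + 4*sqrt(21).
Denominator becomes 323; numerator becomes 2*sqrt(13) + 8*sqrt(21).

(2*sqrt(13) + 8*sqrt(21))/323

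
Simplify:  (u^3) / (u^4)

Quotient: (u^-1)

1/u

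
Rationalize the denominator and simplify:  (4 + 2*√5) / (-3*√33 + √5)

(-3*√165 - 6*√33 - 5 - 2*√5)/146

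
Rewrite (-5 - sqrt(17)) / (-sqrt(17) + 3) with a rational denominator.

4 + sqrt(17)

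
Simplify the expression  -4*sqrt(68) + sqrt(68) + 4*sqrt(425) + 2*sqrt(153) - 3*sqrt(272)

4*sqrt(68) = 8*sqrt(17); sqrt(68) = 2*sqrt(17); 4*sqrt(425) = 20*sqrt(17); 2*sqrt(153) = 6*sqrt(17); 3*sqrt(272) = 12*sqrt(17)
Combine: (-8 + 2 + 20 + 6 - 12)·sqrt(17) = 8*sqrt(17)

8*sqrt(17)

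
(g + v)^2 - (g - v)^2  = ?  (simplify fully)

4*g*v

Write as f(g,v) - f(g,-v) and expand.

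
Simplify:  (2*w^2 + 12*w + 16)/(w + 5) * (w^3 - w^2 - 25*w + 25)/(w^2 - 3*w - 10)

Factor: 2*w^2 + 12*w + 16 = 2*(w + 4)*(w + 2);  w^3 - w^2 - 25*w + 25 = (w - 1)*(w - 5)*(w + 5);  w^2 - 3*w - 10 = (w + 2)*(w - 5)
Cancel the common factors (w + 2), (w + 5), (w - 5).

2*w^2 + 6*w - 8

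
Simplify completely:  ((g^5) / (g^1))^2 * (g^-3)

g^5

Inside the bracket: g^4
Raise to the power 2: g^8
Multiply by (g^-3): add exponents.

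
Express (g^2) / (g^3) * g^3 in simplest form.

Quotient: (g^-1)
Multiply by g^3: add exponents.

g^2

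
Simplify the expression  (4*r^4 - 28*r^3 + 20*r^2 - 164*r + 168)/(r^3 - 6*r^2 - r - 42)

Factor: 4*r^4 - 28*r^3 + 20*r^2 - 164*r + 168 = 4*(r - 7)*(r - 1)*(r^2 + r + 6);  r^3 - 6*r^2 - r - 42 = (r - 7)*(r^2 + r + 6)
Cancel the common factors (r^2 + r + 6), (r - 7).

4*r - 4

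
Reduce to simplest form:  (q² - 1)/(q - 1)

Factor: q² - 1 = (q - 1)·(q + 1)
Cancel the common factor (q - 1).

q + 1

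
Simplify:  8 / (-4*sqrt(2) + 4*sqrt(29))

(2*sqrt(2) + 2*sqrt(29))/27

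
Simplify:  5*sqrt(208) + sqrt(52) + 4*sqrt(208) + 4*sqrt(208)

54*sqrt(13)

5*sqrt(208) = 20*sqrt(13); sqrt(52) = 2*sqrt(13); 4*sqrt(208) = 16*sqrt(13); 4*sqrt(208) = 16*sqrt(13)
Combine: (20 + 2 + 16 + 16)·sqrt(13) = 54*sqrt(13)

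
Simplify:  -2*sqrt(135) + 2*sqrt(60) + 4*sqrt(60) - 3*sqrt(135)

-3*sqrt(15)

2*sqrt(135) = 6*sqrt(15); 2*sqrt(60) = 4*sqrt(15); 4*sqrt(60) = 8*sqrt(15); 3*sqrt(135) = 9*sqrt(15)
Combine: (-6 + 4 + 8 - 9)·sqrt(15) = -3*sqrt(15)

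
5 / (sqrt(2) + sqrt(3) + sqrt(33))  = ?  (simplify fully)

Group as (sqrt(2) + sqrt(3)) + sqrt(33); multiply by (sqrt(2) + sqrt(3)) - sqrt(33), then rationalise the remaining surd.

(-16*sqrt(3) - 17*sqrt(2) + 3*sqrt(22) + 14*sqrt(33))/76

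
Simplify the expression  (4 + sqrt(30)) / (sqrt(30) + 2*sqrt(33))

Multiply numerator and denominator by -2*sqrt(33) + sqrt(30).
Denominator becomes -102; numerator becomes -6*sqrt(110) - 8*sqrt(33) + 4*sqrt(30) + 30.

(-15 - 2*sqrt(30) + 4*sqrt(33) + 3*sqrt(110))/51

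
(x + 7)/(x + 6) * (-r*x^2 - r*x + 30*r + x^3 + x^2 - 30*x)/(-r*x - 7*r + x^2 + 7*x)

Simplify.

x - 5

Factor: -r*x^2 - r*x + 30*r + x^3 + x^2 - 30*x = (x + 6)*(x - 5)*(-r + x);  -r*x - 7*r + x^2 + 7*x = (x + 7)*(-r + x)
Cancel the common factors (-r + x), (x + 6), (x + 7).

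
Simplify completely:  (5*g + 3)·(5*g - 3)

Difference of squares with P = 5*g, Q = 3.

25*g² - 9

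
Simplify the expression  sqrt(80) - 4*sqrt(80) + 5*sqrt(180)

18*sqrt(5)

sqrt(80) = 4*sqrt(5); 4*sqrt(80) = 16*sqrt(5); 5*sqrt(180) = 30*sqrt(5)
Combine: (4 - 16 + 30)·sqrt(5) = 18*sqrt(5)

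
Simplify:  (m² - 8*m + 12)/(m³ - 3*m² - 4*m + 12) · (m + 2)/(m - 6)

Factor: m² - 8*m + 12 = (m - 6)·(m - 2);  m³ - 3*m² - 4*m + 12 = (m - 2)·(m + 2)·(m - 3)
Cancel the common factors (m - 6), (m - 2), (m + 2).

1/(m - 3)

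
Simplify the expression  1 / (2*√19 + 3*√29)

Multiply numerator and denominator by -3*√29 + 2*√19.
Denominator becomes -185; numerator becomes -3*√29 + 2*√19.

(-2*√19 + 3*√29)/185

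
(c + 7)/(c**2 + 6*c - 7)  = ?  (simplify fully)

Factor: c**2 + 6*c - 7 = (c - 1)*(c + 7)
Cancel the common factor (c + 7).

1/(c - 1)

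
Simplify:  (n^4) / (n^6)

n^(-2)

Quotient: (n^-2)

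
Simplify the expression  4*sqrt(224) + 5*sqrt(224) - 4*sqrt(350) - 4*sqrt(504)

-8*sqrt(14)

4*sqrt(224) = 16*sqrt(14); 5*sqrt(224) = 20*sqrt(14); 4*sqrt(350) = 20*sqrt(14); 4*sqrt(504) = 24*sqrt(14)
Combine: (16 + 20 - 20 - 24)·sqrt(14) = -8*sqrt(14)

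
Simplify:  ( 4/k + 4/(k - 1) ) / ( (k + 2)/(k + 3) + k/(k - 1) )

(4*k^2 + 10*k - 6)/(k^3 + 2*k^2 - k)

Numerator: 4/k + 4/(k - 1) = (8*k - 4)/(k^2 - k)
Denominator: (k + 2)/(k + 3) + k/(k - 1) = (2*k^2 + 4*k - 2)/(k^2 + 2*k - 3)
Divide: ((8*k - 4)/(k^2 - k)) · ((k^2 + 2*k - 3)/(2*k^2 + 4*k - 2)) = (4*k^2 + 10*k - 6)/(k^3 + 2*k^2 - k)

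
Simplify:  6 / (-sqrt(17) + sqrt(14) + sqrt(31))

(-42*sqrt(17) + 51*sqrt(14) + 3*sqrt(7378))/238

Group as (sqrt(14) + sqrt(31)) - sqrt(17); multiply by (sqrt(14) + sqrt(31)) + sqrt(17), then rationalise the remaining surd.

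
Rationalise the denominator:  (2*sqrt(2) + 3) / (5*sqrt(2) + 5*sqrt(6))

Multiply numerator and denominator by -5*sqrt(6) + 5*sqrt(2).
Denominator becomes -100; numerator becomes -15*sqrt(6) - 20*sqrt(3) + 20 + 15*sqrt(2).

(-3*sqrt(2) - 4 + 4*sqrt(3) + 3*sqrt(6))/20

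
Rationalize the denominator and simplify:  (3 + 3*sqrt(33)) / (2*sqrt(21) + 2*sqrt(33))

Multiply numerator and denominator by -2*sqrt(21) + 2*sqrt(33).
Denominator becomes 48; numerator becomes -18*sqrt(77) - 6*sqrt(21) + 6*sqrt(33) + 198.

(-3*sqrt(77) - sqrt(21) + sqrt(33) + 33)/8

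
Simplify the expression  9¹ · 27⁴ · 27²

3^20

9¹ = 3^2; 27⁴ = 3^12; 27² = 3^6
Combine exponents: 3^20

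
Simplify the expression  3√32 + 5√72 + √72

48*√2

3√32 = 12*√2; 5√72 = 30*√2; √72 = 6*√2
Combine: (12 + 30 + 6)·√2 = 48*√2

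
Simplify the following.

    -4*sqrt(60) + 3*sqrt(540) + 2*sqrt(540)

22*sqrt(15)

4*sqrt(60) = 8*sqrt(15); 3*sqrt(540) = 18*sqrt(15); 2*sqrt(540) = 12*sqrt(15)
Combine: (-8 + 18 + 12)·sqrt(15) = 22*sqrt(15)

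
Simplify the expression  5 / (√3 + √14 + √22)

Group as (√14 + √22) + √3; multiply by (√14 + √22) - √3, then rationalise the remaining surd.

(-20*√231 - 25*√22 + 55*√14 + 165*√3)/143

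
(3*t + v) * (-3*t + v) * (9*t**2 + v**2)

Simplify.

-81*t**4 + v**4

Pair the conjugate factors: (v+(3*t))(v-(3*t)) = -9*t**2 + v**2, then repeat with the next factor.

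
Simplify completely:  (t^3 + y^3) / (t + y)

t^3 + y^3 = (t + y)(t^2 - t*y + y^2).

t^2 - t*y + y^2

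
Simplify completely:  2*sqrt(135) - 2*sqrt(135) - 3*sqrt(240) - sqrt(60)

-14*sqrt(15)

2*sqrt(135) = 6*sqrt(15); 2*sqrt(135) = 6*sqrt(15); 3*sqrt(240) = 12*sqrt(15); sqrt(60) = 2*sqrt(15)
Combine: (6 - 6 - 12 - 2)·sqrt(15) = -14*sqrt(15)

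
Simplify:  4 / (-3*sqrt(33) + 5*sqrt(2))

Multiply numerator and denominator by 5*sqrt(2) + 3*sqrt(33).
Denominator becomes -247; numerator becomes 20*sqrt(2) + 12*sqrt(33).

(-12*sqrt(33) - 20*sqrt(2))/247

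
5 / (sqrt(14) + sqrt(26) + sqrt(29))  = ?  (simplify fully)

(-4*sqrt(2639) + 11*sqrt(29) + 17*sqrt(26) + 41*sqrt(14))/267

Group as (sqrt(26) + sqrt(29)) + sqrt(14); multiply by (sqrt(26) + sqrt(29)) - sqrt(14), then rationalise the remaining surd.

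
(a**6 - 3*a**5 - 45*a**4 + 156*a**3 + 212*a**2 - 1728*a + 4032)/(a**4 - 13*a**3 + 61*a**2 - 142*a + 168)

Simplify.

Factor: a**6 - 3*a**5 - 45*a**4 + 156*a**3 + 212*a**2 - 1728*a + 4032 = (a - 6)*(a - 4)*(a + 6)*(a + 4)*(a**2 - 3*a + 7);  a**4 - 13*a**3 + 61*a**2 - 142*a + 168 = (a - 6)*(a**2 - 3*a + 7)*(a - 4)
Cancel the common factors (a**2 - 3*a + 7), (a - 6), (a - 4).

a**2 + 10*a + 24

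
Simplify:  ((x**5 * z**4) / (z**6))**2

Inside the bracket: x**5 * (z**-2)
Raise to the power 2: x**10 * (z**-4)

x**10/z**4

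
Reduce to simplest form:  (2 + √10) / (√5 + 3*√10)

(-5*√2 - 2*√5 + 6*√10 + 30)/85

Multiply numerator and denominator by -√5 + 3*√10.
Denominator becomes 85; numerator becomes -5*√2 - 2*√5 + 6*√10 + 30.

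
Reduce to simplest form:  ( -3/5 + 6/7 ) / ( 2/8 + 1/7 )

36/55

Numerator: -3/5 + 6/7 = 9/35
Denominator: 2/8 + 1/7 = 11/28
Divide: (9/35) · (28/11) = 36/55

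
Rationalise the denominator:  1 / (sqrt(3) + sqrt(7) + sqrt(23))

Group as (sqrt(3) + sqrt(7)) + sqrt(23); multiply by (sqrt(3) + sqrt(7)) - sqrt(23), then rationalise the remaining surd.

(-19*sqrt(7) - 27*sqrt(3) + 2*sqrt(483) + 13*sqrt(23))/85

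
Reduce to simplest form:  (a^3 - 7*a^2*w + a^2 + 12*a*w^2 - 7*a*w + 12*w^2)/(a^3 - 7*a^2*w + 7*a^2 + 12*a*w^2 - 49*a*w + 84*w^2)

(a + 1)/(a + 7)

Factor: a^3 - 7*a^2*w + a^2 + 12*a*w^2 - 7*a*w + 12*w^2 = (a - 4*w)*(a - 3*w)*(a + 1);  a^3 - 7*a^2*w + 7*a^2 + 12*a*w^2 - 49*a*w + 84*w^2 = (a - 4*w)*(a + 7)*(a - 3*w)
Cancel the common factors (a - 4*w), (a - 3*w).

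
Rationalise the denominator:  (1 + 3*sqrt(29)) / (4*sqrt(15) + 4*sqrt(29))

(-3*sqrt(435) - sqrt(15) + sqrt(29) + 87)/56

Multiply numerator and denominator by -4*sqrt(15) + 4*sqrt(29).
Denominator becomes 224; numerator becomes -12*sqrt(435) - 4*sqrt(15) + 4*sqrt(29) + 348.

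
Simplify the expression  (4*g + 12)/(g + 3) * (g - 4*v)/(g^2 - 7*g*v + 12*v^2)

Factor: 4*g + 12 = 4*(g + 3);  g^2 - 7*g*v + 12*v^2 = (g - 4*v)*(g - 3*v)
Cancel the common factors (g + 3), (g - 4*v).

-4/(-g + 3*v)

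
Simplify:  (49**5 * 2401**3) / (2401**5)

7**2

49**5 = 7**10; 2401**3 = 7**12; 2401**5 = 7**20
Combine exponents: 7**2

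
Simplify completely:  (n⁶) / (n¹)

Quotient: n⁵

n⁵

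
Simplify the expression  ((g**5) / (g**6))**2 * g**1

1/g

Inside the bracket: (g**-1)
Raise to the power 2: (g**-2)
Multiply by g**1: add exponents.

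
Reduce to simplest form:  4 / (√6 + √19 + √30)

(-48*√95 - 20*√30 + 68*√19 + 172*√6)/431

Group as (√6 + √19) + √30; multiply by (√6 + √19) - √30, then rationalise the remaining surd.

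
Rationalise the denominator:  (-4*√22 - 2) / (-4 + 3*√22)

(-136 - 11*√22)/91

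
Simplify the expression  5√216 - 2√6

28*√6

5√216 = 30*√6; 2√6 = 2*√6
Combine: (30 - 2)·√6 = 28*√6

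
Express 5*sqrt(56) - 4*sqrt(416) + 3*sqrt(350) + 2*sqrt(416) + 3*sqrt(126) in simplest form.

5*sqrt(56) = 10*sqrt(14); 4*sqrt(416) = 16*sqrt(26); 3*sqrt(350) = 15*sqrt(14); 2*sqrt(416) = 8*sqrt(26); 3*sqrt(126) = 9*sqrt(14)

-8*sqrt(26) + 34*sqrt(14)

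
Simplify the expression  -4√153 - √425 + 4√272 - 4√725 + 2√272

4√153 = 12*√17; √425 = 5*√17; 4√272 = 16*√17; 4√725 = 20*√29; 2√272 = 8*√17

-20*√29 + 7*√17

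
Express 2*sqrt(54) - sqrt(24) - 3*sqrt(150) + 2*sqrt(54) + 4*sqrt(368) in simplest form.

-5*sqrt(6) + 16*sqrt(23)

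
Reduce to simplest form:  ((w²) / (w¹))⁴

w⁴

Inside the bracket: w¹
Raise to the power 4: w⁴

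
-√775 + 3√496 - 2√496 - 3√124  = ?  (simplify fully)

-7*√31

√775 = 5*√31; 3√496 = 12*√31; 2√496 = 8*√31; 3√124 = 6*√31
Combine: (-5 + 12 - 8 - 6)·√31 = -7*√31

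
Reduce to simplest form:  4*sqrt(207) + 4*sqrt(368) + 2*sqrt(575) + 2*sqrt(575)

48*sqrt(23)

4*sqrt(207) = 12*sqrt(23); 4*sqrt(368) = 16*sqrt(23); 2*sqrt(575) = 10*sqrt(23); 2*sqrt(575) = 10*sqrt(23)
Combine: (12 + 16 + 10 + 10)·sqrt(23) = 48*sqrt(23)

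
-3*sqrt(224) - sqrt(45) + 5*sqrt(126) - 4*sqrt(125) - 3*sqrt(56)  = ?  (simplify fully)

-23*sqrt(5) - 3*sqrt(14)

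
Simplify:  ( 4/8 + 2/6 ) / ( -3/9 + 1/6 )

Numerator: 4/8 + 2/6 = 5/6
Denominator: -3/9 + 1/6 = -1/6
Divide: (5/6) · (-6) = -5

-5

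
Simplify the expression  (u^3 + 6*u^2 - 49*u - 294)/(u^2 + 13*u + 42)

Factor: u^3 + 6*u^2 - 49*u - 294 = (u - 7)*(u + 7)*(u + 6);  u^2 + 13*u + 42 = (u + 7)*(u + 6)
Cancel the common factors (u + 6), (u + 7).

u - 7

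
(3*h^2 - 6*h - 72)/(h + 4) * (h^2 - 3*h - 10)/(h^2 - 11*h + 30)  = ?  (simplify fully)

3*h + 6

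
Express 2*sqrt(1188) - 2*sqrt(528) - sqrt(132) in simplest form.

2*sqrt(1188) = 12*sqrt(33); 2*sqrt(528) = 8*sqrt(33); sqrt(132) = 2*sqrt(33)
Combine: (12 - 8 - 2)·sqrt(33) = 2*sqrt(33)

2*sqrt(33)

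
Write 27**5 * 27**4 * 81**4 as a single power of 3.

3**43

27**5 = 3**15; 27**4 = 3**12; 81**4 = 3**16
Combine exponents: 3**43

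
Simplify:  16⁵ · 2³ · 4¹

16⁵ = 2^20; 2³ = 2^3; 4¹ = 2^2
Combine exponents: 2^25

2^25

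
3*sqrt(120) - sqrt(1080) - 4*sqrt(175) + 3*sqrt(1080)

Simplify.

-20*sqrt(7) + 18*sqrt(30)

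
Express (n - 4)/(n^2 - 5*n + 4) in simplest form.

1/(n - 1)

Factor: n^2 - 5*n + 4 = (n - 4)*(n - 1)
Cancel the common factor (n - 4).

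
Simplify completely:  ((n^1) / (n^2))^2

n^(-2)

Inside the bracket: (n^-1)
Raise to the power 2: (n^-2)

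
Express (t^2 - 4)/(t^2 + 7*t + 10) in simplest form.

(t - 2)/(t + 5)

Factor: t^2 - 4 = (t + 2)*(t - 2);  t^2 + 7*t + 10 = (t + 5)*(t + 2)
Cancel the common factor (t + 2).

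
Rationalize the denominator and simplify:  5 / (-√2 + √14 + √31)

Group as (√14 + √31) - √2; multiply by (√14 + √31) + √2, then rationalise the remaining surd.

(-95*√14 - 20*√217 + 215*√2 + 75*√31)/113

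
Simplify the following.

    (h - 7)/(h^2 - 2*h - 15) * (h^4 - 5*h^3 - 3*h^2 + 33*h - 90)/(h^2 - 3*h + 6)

Factor: h^2 - 2*h - 15 = (h - 5)*(h + 3);  h^4 - 5*h^3 - 3*h^2 + 33*h - 90 = (h - 5)*(h^2 - 3*h + 6)*(h + 3)
Cancel the common factors (h^2 - 3*h + 6), (h - 5), (h + 3).

h - 7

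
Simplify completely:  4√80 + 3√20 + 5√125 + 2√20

51*√5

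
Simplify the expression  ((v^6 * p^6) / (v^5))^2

Inside the bracket: v^1 * p^6
Raise to the power 2: v^2 * p^12

p^12*v^2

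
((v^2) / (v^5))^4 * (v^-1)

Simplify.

v^(-13)

Inside the bracket: (v^-3)
Raise to the power 4: (v^-12)
Multiply by (v^-1): add exponents.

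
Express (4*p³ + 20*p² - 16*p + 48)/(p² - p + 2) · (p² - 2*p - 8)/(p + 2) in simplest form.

4*p² + 8*p - 96

Factor: 4*p³ + 20*p² - 16*p + 48 = 4·(p + 6)·(p² - p + 2);  p² - 2*p - 8 = (p + 2)·(p - 4)
Cancel the common factors (p² - p + 2), (p + 2).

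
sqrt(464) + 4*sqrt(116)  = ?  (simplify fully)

12*sqrt(29)

sqrt(464) = 4*sqrt(29); 4*sqrt(116) = 8*sqrt(29)
Combine: (4 + 8)·sqrt(29) = 12*sqrt(29)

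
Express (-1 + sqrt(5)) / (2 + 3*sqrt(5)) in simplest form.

Multiply numerator and denominator by -3*sqrt(5) + 2.
Denominator becomes -41; numerator becomes -17 + 5*sqrt(5).

(-5*sqrt(5) + 17)/41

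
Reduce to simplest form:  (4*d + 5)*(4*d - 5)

(4*d)^2 - (5)^2 = 16*d^2 - 25.

16*d^2 - 25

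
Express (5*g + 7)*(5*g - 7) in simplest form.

Difference of squares with P = 5*g, Q = 7.

25*g^2 - 49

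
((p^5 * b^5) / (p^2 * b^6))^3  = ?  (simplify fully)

Inside the bracket: p^3 * (b^-1)
Raise to the power 3: p^9 * (b^-3)

p^9/b^3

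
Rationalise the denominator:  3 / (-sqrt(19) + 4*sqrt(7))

(sqrt(19) + 4*sqrt(7))/31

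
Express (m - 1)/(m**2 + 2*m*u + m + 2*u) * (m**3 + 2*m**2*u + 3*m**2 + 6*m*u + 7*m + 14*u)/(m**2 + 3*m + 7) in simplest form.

(m - 1)/(m + 1)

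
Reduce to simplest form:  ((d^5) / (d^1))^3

Inside the bracket: d^4
Raise to the power 3: d^12

d^12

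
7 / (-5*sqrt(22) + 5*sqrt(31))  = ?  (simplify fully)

(7*sqrt(22) + 7*sqrt(31))/45

Multiply numerator and denominator by 5*sqrt(22) + 5*sqrt(31).
Denominator becomes 225; numerator becomes 35*sqrt(22) + 35*sqrt(31).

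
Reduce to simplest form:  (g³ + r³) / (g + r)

g² - g*r + r²

g^3 + r^3 = (g + r)(g² - g*r + r²).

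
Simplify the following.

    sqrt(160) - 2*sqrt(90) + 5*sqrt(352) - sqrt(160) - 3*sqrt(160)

-18*sqrt(10) + 20*sqrt(22)

sqrt(160) = 4*sqrt(10); 2*sqrt(90) = 6*sqrt(10); 5*sqrt(352) = 20*sqrt(22); sqrt(160) = 4*sqrt(10); 3*sqrt(160) = 12*sqrt(10)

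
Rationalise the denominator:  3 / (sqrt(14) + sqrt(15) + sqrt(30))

(-180*sqrt(7) - 3*sqrt(30) + 87*sqrt(15) + 93*sqrt(14))/839

Group as (sqrt(15) + sqrt(30)) + sqrt(14); multiply by (sqrt(15) + sqrt(30)) - sqrt(14), then rationalise the remaining surd.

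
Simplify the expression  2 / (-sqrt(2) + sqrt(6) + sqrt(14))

Group as (sqrt(6) + sqrt(14)) - sqrt(2); multiply by (sqrt(6) + sqrt(14)) + sqrt(2), then rationalise the remaining surd.

(-9*sqrt(2) - 3*sqrt(14) + 5*sqrt(6) + 2*sqrt(42))/3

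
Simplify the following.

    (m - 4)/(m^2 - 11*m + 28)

Factor: m^2 - 11*m + 28 = (m - 7)*(m - 4)
Cancel the common factor (m - 4).

1/(m - 7)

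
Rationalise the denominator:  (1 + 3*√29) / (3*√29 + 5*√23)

(-261 - 3*√29 + 5*√23 + 15*√667)/314

Multiply numerator and denominator by -5*√23 + 3*√29.
Denominator becomes -314; numerator becomes -15*√667 - 5*√23 + 3*√29 + 261.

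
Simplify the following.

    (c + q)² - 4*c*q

(c - q)²

After expansion: c² - 2*c*q + q² — a perfect-square trinomial.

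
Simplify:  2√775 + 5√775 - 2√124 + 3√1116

49*√31

2√775 = 10*√31; 5√775 = 25*√31; 2√124 = 4*√31; 3√1116 = 18*√31
Combine: (10 + 25 - 4 + 18)·√31 = 49*√31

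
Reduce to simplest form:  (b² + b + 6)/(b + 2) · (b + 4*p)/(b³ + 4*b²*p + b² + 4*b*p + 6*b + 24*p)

Factor: b³ + 4*b²*p + b² + 4*b*p + 6*b + 24*p = (b + 4*p)·(b² + b + 6)
Cancel the common factors (b² + b + 6), (b + 4*p).

1/(b + 2)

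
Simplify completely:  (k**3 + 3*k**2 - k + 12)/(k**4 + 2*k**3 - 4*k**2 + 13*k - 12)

Factor: k**3 + 3*k**2 - k + 12 = (k**2 - k + 3)*(k + 4);  k**4 + 2*k**3 - 4*k**2 + 13*k - 12 = (k**2 - k + 3)*(k - 1)*(k + 4)
Cancel the common factors (k**2 - k + 3), (k + 4).

1/(k - 1)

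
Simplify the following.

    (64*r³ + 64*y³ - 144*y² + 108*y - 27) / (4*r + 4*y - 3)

(4*r)^3 + (4*y - 3)^3 = (4*r + 4*y - 3)(16*r² - 16*r*y + 12*r + 16*y² - 24*y + 9).

16*r² - 16*r*y + 12*r + 16*y² - 24*y + 9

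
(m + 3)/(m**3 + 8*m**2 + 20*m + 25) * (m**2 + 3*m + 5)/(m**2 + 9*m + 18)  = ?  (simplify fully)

Factor: m**3 + 8*m**2 + 20*m + 25 = (m + 5)*(m**2 + 3*m + 5);  m**2 + 9*m + 18 = (m + 6)*(m + 3)
Cancel the common factors (m**2 + 3*m + 5), (m + 3).

1/(m**2 + 11*m + 30)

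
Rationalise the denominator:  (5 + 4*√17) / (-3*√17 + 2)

Multiply numerator and denominator by 2 + 3*√17.
Denominator becomes -149; numerator becomes 23*√17 + 214.

(-214 - 23*√17)/149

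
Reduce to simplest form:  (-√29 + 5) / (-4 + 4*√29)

Multiply numerator and denominator by -4*√29 - 4.
Denominator becomes -448; numerator becomes -16*√29 + 96.

(-6 + √29)/28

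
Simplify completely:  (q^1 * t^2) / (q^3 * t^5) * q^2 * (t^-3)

t^(-6)

Quotient: (q^-2) * (t^-3)
Multiply by q^2 * (t^-3): add exponents.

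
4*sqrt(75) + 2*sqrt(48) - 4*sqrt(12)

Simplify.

20*sqrt(3)

4*sqrt(75) = 20*sqrt(3); 2*sqrt(48) = 8*sqrt(3); 4*sqrt(12) = 8*sqrt(3)
Combine: (20 + 8 - 8)·sqrt(3) = 20*sqrt(3)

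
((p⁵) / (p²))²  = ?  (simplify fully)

p⁶

Inside the bracket: p³
Raise to the power 2: p⁶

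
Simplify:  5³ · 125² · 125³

5^18

5³ = 5^3; 125² = 5^6; 125³ = 5^9
Combine exponents: 5^18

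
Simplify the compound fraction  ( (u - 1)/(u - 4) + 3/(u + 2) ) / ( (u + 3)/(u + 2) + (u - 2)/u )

(u³ + 4*u² - 14*u)/(2*u³ - 5*u² - 16*u + 16)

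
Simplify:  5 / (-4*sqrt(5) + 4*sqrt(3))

Multiply numerator and denominator by 4*sqrt(3) + 4*sqrt(5).
Denominator becomes -32; numerator becomes 20*sqrt(3) + 20*sqrt(5).

(-5*sqrt(5) - 5*sqrt(3))/8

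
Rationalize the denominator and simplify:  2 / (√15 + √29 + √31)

Group as (√29 + √31) + √15; multiply by (√29 + √31) - √15, then rationalise the remaining surd.

(-4*√13485 + 26*√31 + 34*√29 + 90*√15)/1571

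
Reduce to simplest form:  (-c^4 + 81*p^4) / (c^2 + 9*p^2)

-c^4 + 81*p^4 factors as (-c + 3*p)*(c + 3*p)*(c^2 + 9*p^2).

-c^2 + 9*p^2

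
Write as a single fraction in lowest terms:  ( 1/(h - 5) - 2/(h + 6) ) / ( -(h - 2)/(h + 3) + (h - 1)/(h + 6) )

Numerator: 1/(h - 5) - 2/(h + 6) = (-h + 16)/(h^2 + h - 30)
Denominator: -(h - 2)/(h + 3) + (h - 1)/(h + 6) = (-2*h + 9)/(h^2 + 9*h + 18)
Divide: ((-h + 16)/(h^2 + h - 30)) · ((h^2 + 9*h + 18)/(-2*h + 9)) = (h^2 - 13*h - 48)/(2*h^2 - 19*h + 45)

(h^2 - 13*h - 48)/(2*h^2 - 19*h + 45)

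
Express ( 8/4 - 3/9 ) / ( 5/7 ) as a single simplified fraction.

Numerator: 8/4 - 3/9 = 5/3
Denominator: 5/7 = 5/7
Divide: (5/3) · (7/5) = 7/3

7/3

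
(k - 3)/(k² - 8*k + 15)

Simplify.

1/(k - 5)

Factor: k² - 8*k + 15 = (k - 5)·(k - 3)
Cancel the common factor (k - 3).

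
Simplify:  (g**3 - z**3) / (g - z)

Factor as (a-b)(a**2+ab+b**2) with a=g, b=z.

g**2 + g*z + z**2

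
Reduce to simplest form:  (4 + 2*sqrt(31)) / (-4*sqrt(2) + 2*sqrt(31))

Multiply numerator and denominator by 4*sqrt(2) + 2*sqrt(31).
Denominator becomes 92; numerator becomes 16*sqrt(2) + 8*sqrt(31) + 8*sqrt(62) + 124.

(4*sqrt(2) + 2*sqrt(31) + 2*sqrt(62) + 31)/23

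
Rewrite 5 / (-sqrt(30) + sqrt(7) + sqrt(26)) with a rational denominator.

Group as (sqrt(7) + sqrt(26)) - sqrt(30); multiply by (sqrt(7) + sqrt(26)) + sqrt(30), then rationalise the remaining surd.

(-15*sqrt(30) + 55*sqrt(26) + 245*sqrt(7) + 20*sqrt(1365))/719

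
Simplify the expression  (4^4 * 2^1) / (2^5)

4^4 = 2^8; 2^1 = 2^1; 2^5 = 2^5
Combine exponents: 2^4

2^4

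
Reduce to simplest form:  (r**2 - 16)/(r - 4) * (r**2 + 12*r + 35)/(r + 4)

Factor: r**2 - 16 = (r - 4)*(r + 4);  r**2 + 12*r + 35 = (r + 7)*(r + 5)
Cancel the common factors (r - 4), (r + 4).

r**2 + 12*r + 35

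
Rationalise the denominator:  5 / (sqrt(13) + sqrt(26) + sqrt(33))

Group as (sqrt(13) + sqrt(26)) + sqrt(33); multiply by (sqrt(13) + sqrt(26)) - sqrt(33), then rationalise the remaining surd.

(-65*sqrt(66) + 15*sqrt(33) + 50*sqrt(26) + 115*sqrt(13))/658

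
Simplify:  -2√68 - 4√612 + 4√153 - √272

2√68 = 4*√17; 4√612 = 24*√17; 4√153 = 12*√17; √272 = 4*√17
Combine: (-4 - 24 + 12 - 4)·√17 = -20*√17

-20*√17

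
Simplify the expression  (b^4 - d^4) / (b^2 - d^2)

Factor b^4 - d^4 and cancel (b^2 - d^2).

b^2 + d^2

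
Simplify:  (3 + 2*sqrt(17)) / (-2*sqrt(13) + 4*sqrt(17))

Multiply numerator and denominator by 2*sqrt(13) + 4*sqrt(17).
Denominator becomes 220; numerator becomes 6*sqrt(13) + 12*sqrt(17) + 4*sqrt(221) + 136.

(3*sqrt(13) + 6*sqrt(17) + 2*sqrt(221) + 68)/110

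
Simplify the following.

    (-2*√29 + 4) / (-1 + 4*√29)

Multiply numerator and denominator by -4*√29 - 1.
Denominator becomes -463; numerator becomes -14*√29 + 228.

(-228 + 14*√29)/463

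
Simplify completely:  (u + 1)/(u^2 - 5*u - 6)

1/(u - 6)

Factor: u^2 - 5*u - 6 = (u - 6)*(u + 1)
Cancel the common factor (u + 1).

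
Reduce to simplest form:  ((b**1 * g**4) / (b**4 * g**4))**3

Inside the bracket: (b**-3)
Raise to the power 3: (b**-9)

b**(-9)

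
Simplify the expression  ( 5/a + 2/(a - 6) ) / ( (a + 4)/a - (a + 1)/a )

Numerator: 5/a + 2/(a - 6) = (7*a - 30)/(a^2 - 6*a)
Denominator: (a + 4)/a - (a + 1)/a = 3/a
Divide: ((7*a - 30)/(a^2 - 6*a)) · (a/3) = (7*a - 30)/(3*a - 18)

(7*a - 30)/(3*a - 18)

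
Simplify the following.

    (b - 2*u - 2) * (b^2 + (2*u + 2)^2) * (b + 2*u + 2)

Pair the conjugate factors: (b+(2*u + 2))(b-(2*u + 2)) = b^2 - 4*u^2 - 8*u - 4, then repeat with the next factor.

b^4 - 16*u^4 - 64*u^3 - 96*u^2 - 64*u - 16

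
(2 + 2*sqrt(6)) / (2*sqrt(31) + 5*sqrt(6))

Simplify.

Multiply numerator and denominator by -2*sqrt(31) + 5*sqrt(6).
Denominator becomes 26; numerator becomes -4*sqrt(186) - 4*sqrt(31) + 10*sqrt(6) + 60.

(-2*sqrt(186) - 2*sqrt(31) + 5*sqrt(6) + 30)/13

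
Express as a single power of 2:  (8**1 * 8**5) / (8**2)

8**1 = 2**3; 8**5 = 2**15; 8**2 = 2**6
Combine exponents: 2**12

2**12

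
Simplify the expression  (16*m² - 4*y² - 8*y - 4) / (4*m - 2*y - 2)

Factor (4*m)^2 - (2*y + 2)^2 and cancel (4*m - 2*y - 2).

4*m + 2*y + 2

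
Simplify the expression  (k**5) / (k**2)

Quotient: k**3

k**3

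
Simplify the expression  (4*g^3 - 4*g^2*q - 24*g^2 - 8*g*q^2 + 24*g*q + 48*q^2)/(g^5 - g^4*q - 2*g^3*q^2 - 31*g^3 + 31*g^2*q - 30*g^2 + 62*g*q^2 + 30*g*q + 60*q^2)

Factor: 4*g^3 - 4*g^2*q - 24*g^2 - 8*g*q^2 + 24*g*q + 48*q^2 = 4*(g - 2*q)*(g + q)*(g - 6);  g^5 - g^4*q - 2*g^3*q^2 - 31*g^3 + 31*g^2*q - 30*g^2 + 62*g*q^2 + 30*g*q + 60*q^2 = (g + 1)*(g + q)*(g - 6)*(g + 5)*(g - 2*q)
Cancel the common factors (g + q), (g - 2*q), (g - 6).

4/(g^2 + 6*g + 5)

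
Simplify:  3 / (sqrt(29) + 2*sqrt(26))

(-sqrt(29) + 2*sqrt(26))/25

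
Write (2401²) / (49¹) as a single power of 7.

7^6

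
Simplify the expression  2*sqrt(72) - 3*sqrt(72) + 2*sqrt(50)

4*sqrt(2)

2*sqrt(72) = 12*sqrt(2); 3*sqrt(72) = 18*sqrt(2); 2*sqrt(50) = 10*sqrt(2)
Combine: (12 - 18 + 10)·sqrt(2) = 4*sqrt(2)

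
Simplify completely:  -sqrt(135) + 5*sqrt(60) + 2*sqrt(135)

13*sqrt(15)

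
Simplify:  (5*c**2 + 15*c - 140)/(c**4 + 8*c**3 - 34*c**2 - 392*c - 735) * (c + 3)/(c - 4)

5/(c**2 - 2*c - 35)

Factor: 5*c**2 + 15*c - 140 = 5*(c + 7)*(c - 4);  c**4 + 8*c**3 - 34*c**2 - 392*c - 735 = (c + 3)*(c + 7)*(c + 5)*(c - 7)
Cancel the common factors (c + 3), (c - 4), (c + 7).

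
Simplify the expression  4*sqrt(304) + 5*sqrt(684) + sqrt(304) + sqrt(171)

53*sqrt(19)

4*sqrt(304) = 16*sqrt(19); 5*sqrt(684) = 30*sqrt(19); sqrt(304) = 4*sqrt(19); sqrt(171) = 3*sqrt(19)
Combine: (16 + 30 + 4 + 3)·sqrt(19) = 53*sqrt(19)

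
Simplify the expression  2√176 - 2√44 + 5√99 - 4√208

-16*√13 + 19*√11

2√176 = 8*√11; 2√44 = 4*√11; 5√99 = 15*√11; 4√208 = 16*√13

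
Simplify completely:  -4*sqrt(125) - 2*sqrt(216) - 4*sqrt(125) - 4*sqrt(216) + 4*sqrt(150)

-40*sqrt(5) - 16*sqrt(6)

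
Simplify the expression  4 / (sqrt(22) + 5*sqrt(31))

Multiply numerator and denominator by -5*sqrt(31) + sqrt(22).
Denominator becomes -753; numerator becomes -20*sqrt(31) + 4*sqrt(22).

(-4*sqrt(22) + 20*sqrt(31))/753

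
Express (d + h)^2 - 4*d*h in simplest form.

Expanding gives d^2 - 2*d*h + h^2, a perfect square.

(d - h)^2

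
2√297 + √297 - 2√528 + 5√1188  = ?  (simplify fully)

31*√33

2√297 = 6*√33; √297 = 3*√33; 2√528 = 8*√33; 5√1188 = 30*√33
Combine: (6 + 3 - 8 + 30)·√33 = 31*√33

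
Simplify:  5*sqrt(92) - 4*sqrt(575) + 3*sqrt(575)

5*sqrt(92) = 10*sqrt(23); 4*sqrt(575) = 20*sqrt(23); 3*sqrt(575) = 15*sqrt(23)
Combine: (10 - 20 + 15)·sqrt(23) = 5*sqrt(23)

5*sqrt(23)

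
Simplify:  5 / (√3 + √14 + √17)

(-5*√714 + 15*√14 + 70*√3)/84

Group as (√3 + √17) + √14; multiply by (√3 + √17) - √14, then rationalise the remaining surd.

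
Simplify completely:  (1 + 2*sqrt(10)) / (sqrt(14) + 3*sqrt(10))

(-4*sqrt(35) - sqrt(14) + 3*sqrt(10) + 60)/76

Multiply numerator and denominator by -sqrt(14) + 3*sqrt(10).
Denominator becomes 76; numerator becomes -4*sqrt(35) - sqrt(14) + 3*sqrt(10) + 60.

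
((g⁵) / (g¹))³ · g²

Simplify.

g^14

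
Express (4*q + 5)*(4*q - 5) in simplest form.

(4*q)^2 - (5)^2 = 16*q^2 - 25.

16*q^2 - 25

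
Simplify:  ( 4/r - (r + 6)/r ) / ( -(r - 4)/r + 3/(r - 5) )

(r^2 - 3*r - 10)/(r^2 - 12*r + 20)

Numerator: 4/r - (r + 6)/r = (-r - 2)/r
Denominator: -(r - 4)/r + 3/(r - 5) = (-r^2 + 12*r - 20)/(r^2 - 5*r)
Divide: ((-r - 2)/r) · ((r^2 - 5*r)/(-r^2 + 12*r - 20)) = (r^2 - 3*r - 10)/(r^2 - 12*r + 20)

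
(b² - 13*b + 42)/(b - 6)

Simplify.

b - 7

Factor: b² - 13*b + 42 = (b - 6)·(b - 7)
Cancel the common factor (b - 6).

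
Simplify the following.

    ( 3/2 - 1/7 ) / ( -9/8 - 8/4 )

-76/175

Numerator: 3/2 - 1/7 = 19/14
Denominator: -9/8 - 8/4 = -25/8
Divide: (19/14) · (-8/25) = -76/175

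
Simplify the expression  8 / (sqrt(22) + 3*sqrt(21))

Multiply numerator and denominator by -3*sqrt(21) + sqrt(22).
Denominator becomes -167; numerator becomes -24*sqrt(21) + 8*sqrt(22).

(-8*sqrt(22) + 24*sqrt(21))/167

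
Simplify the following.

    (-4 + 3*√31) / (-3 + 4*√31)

(-7*√31 + 360)/487

Multiply numerator and denominator by -4*√31 - 3.
Denominator becomes -487; numerator becomes -360 + 7*√31.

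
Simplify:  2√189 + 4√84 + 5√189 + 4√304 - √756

16*√19 + 23*√21

2√189 = 6*√21; 4√84 = 8*√21; 5√189 = 15*√21; 4√304 = 16*√19; √756 = 6*√21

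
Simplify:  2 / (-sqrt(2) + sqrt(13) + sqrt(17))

(-14*sqrt(2) - sqrt(17) + 3*sqrt(13) + sqrt(442))/25

Group as (sqrt(13) + sqrt(17)) - sqrt(2); multiply by (sqrt(13) + sqrt(17)) + sqrt(2), then rationalise the remaining surd.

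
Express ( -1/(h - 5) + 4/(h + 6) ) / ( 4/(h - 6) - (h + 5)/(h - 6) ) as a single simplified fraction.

Numerator: -1/(h - 5) + 4/(h + 6) = (3*h - 26)/(h^2 + h - 30)
Denominator: 4/(h - 6) - (h + 5)/(h - 6) = (-h - 1)/(h - 6)
Divide: ((3*h - 26)/(h^2 + h - 30)) · ((h - 6)/(-h - 1)) = (-3*h^2 + 44*h - 156)/(h^3 + 2*h^2 - 29*h - 30)

(-3*h^2 + 44*h - 156)/(h^3 + 2*h^2 - 29*h - 30)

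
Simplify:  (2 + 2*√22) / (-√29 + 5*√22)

(2*√29 + 10*√22 + 2*√638 + 220)/521

Multiply numerator and denominator by √29 + 5*√22.
Denominator becomes 521; numerator becomes 2*√29 + 10*√22 + 2*√638 + 220.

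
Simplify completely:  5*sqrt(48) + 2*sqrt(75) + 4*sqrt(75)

5*sqrt(48) = 20*sqrt(3); 2*sqrt(75) = 10*sqrt(3); 4*sqrt(75) = 20*sqrt(3)
Combine: (20 + 10 + 20)·sqrt(3) = 50*sqrt(3)

50*sqrt(3)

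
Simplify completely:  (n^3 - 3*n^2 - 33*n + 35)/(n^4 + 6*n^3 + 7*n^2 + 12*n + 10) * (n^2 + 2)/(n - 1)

Factor: n^3 - 3*n^2 - 33*n + 35 = (n - 7)*(n - 1)*(n + 5);  n^4 + 6*n^3 + 7*n^2 + 12*n + 10 = (n + 5)*(n + 1)*(n^2 + 2)
Cancel the common factors (n^2 + 2), (n + 5), (n - 1).

(n - 7)/(n + 1)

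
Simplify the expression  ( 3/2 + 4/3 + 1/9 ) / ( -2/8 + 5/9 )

106/11

Numerator: 3/2 + 4/3 + 1/9 = 53/18
Denominator: -2/8 + 5/9 = 11/36
Divide: (53/18) · (36/11) = 106/11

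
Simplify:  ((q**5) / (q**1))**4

q**16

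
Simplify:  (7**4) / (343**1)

7**4 = 7**4; 343**1 = 7**3
Combine exponents: 7**1

7**1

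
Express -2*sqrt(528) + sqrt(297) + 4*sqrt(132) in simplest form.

3*sqrt(33)

2*sqrt(528) = 8*sqrt(33); sqrt(297) = 3*sqrt(33); 4*sqrt(132) = 8*sqrt(33)
Combine: (-8 + 3 + 8)·sqrt(33) = 3*sqrt(33)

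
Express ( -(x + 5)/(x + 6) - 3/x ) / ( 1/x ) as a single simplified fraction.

Numerator: -(x + 5)/(x + 6) - 3/x = (-x**2 - 8*x - 18)/(x**2 + 6*x)
Denominator: 1/x = 1/x
Divide: ((-x**2 - 8*x - 18)/(x**2 + 6*x)) · (x) = (-x**2 - 8*x - 18)/(x + 6)

(-x**2 - 8*x - 18)/(x + 6)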